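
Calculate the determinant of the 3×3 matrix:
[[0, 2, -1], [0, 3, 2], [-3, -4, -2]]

Expansion along first row:
det = 0·det([[3,2],[-4,-2]]) - 2·det([[0,2],[-3,-2]]) + -1·det([[0,3],[-3,-4]])
    = 0·(3·-2 - 2·-4) - 2·(0·-2 - 2·-3) + -1·(0·-4 - 3·-3)
    = 0·2 - 2·6 + -1·9
    = 0 + -12 + -9 = -21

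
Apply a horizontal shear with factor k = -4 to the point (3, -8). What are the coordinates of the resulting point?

Shear matrix for horizontal shear with factor k = -4:
[[1, -4], [0, 1]]
Result: (3, -8) → (35, -8)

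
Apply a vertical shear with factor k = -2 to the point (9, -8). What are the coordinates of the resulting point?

Shear matrix for vertical shear with factor k = -2:
[[1, 0], [-2, 1]]
Result: (9, -8) → (9, -26)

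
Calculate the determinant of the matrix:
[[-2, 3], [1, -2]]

For a 2×2 matrix [[a, b], [c, d]], det = ad - bc
det = (-2)(-2) - (3)(1) = 4 - 3 = 1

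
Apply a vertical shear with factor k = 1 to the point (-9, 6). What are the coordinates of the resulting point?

Shear matrix for vertical shear with factor k = 1:
[[1, 0], [1, 1]]
Result: (-9, 6) → (-9, -3)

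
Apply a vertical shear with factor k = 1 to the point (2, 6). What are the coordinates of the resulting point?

Shear matrix for vertical shear with factor k = 1:
[[1, 0], [1, 1]]
Result: (2, 6) → (2, 8)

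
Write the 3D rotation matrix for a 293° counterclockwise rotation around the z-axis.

Rotation matrix for counterclockwise 293° around z-axis:
cos(293°) = 0.3907, sin(293°) = -0.9205
Result: [[0.3907, 0.9205, 0], [-0.9205, 0.3907, 0], [0, 0, 1]]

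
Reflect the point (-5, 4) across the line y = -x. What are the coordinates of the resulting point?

Reflection across line y = -x: (-5, 4) → (-4, 5)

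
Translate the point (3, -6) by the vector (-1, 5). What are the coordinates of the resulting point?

Translation by (-1, 5) (homogeneous matrix [[1, 0, -1], [0, 1, 5], [0, 0, 1]]):
x' = 3 + -1 = 2
y' = -6 + 5 = -1
Result: (2, -1)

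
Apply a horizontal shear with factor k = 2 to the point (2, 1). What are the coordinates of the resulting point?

Shear matrix for horizontal shear with factor k = 2:
[[1, 2], [0, 1]]
Result: (2, 1) → (4, 1)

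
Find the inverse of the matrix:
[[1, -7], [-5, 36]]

For [[a,b],[c,d]], inverse = (1/det)·[[d,-b],[-c,a]]
det = (1)(36) - (-7)(-5) = 36 - 35 = 1
Inverse = [[36, 7], [5, 1]]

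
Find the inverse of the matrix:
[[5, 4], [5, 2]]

For [[a,b],[c,d]], inverse = (1/det)·[[d,-b],[-c,a]]
det = (5)(2) - (4)(5) = 10 - 20 = -10
Inverse = (1/-10)·[[2, -4], [-5, 5]]
= [[-1/5, 2/5], [1/2, -1/2]]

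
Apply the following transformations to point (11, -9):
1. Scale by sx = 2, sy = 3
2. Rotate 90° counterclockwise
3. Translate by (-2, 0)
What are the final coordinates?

Step 1: Scale → (22, -27)
Step 2: Rotate 90° → (27, 22)
Step 3: Translate → (25, 22)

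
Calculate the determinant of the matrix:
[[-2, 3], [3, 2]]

For a 2×2 matrix [[a, b], [c, d]], det = ad - bc
det = (-2)(2) - (3)(3) = -4 - 9 = -13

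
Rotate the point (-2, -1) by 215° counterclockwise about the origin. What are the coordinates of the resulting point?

Rotation matrix for 215°: [[cos 215°, -sin 215°], [sin 215°, cos 215°]] ≈ [[-0.819152, 0.573576], [-0.573576, -0.819152]]
[[-0.819152, 0.573576], [-0.573576, -0.819152]] × [-2, -1]ᵀ ≈ [1.0647, 1.9663]ᵀ
Result: (1.0647, 1.9663)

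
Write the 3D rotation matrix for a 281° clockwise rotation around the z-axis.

Rotation matrix for clockwise 281° around z-axis:
A clockwise rotation by 281° is a counterclockwise rotation by -281°.
cos(-281°) = 0.1908, sin(-281°) = 0.9816
Result: [[0.1908, -0.9816, 0], [0.9816, 0.1908, 0], [0, 0, 1]]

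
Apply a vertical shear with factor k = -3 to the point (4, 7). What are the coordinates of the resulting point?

Shear matrix for vertical shear with factor k = -3:
[[1, 0], [-3, 1]]
Result: (4, 7) → (4, -5)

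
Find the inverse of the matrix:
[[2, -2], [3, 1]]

For [[a,b],[c,d]], inverse = (1/det)·[[d,-b],[-c,a]]
det = (2)(1) - (-2)(3) = 2 - -6 = 8
Inverse = (1/8)·[[1, 2], [-3, 2]]
= [[1/8, 1/4], [-3/8, 1/4]]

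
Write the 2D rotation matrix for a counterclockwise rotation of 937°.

Rotation matrix formula: [[cos θ, -sin θ], [sin θ, cos θ]]
For θ = 937°:
cos(937°) = -0.7986
sin(937°) = -0.6018
Result: [[-0.7986, 0.6018], [-0.6018, -0.7986]]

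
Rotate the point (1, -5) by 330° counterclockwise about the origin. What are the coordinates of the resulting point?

Rotation matrix for 330°: [[cos 330°, -sin 330°], [sin 330°, cos 330°]] ≈ [[0.866025, 0.500000], [-0.500000, 0.866025]]
[[0.866025, 0.500000], [-0.500000, 0.866025]] × [1, -5]ᵀ ≈ [-1.6340, -4.8301]ᵀ
Result: (-1.6340, -4.8301)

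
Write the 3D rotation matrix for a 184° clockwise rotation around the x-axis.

Rotation matrix for clockwise 184° around x-axis:
A clockwise rotation by 184° is a counterclockwise rotation by -184°.
cos(-184°) = -0.9976, sin(-184°) = 0.0698
Result: [[1, 0, 0], [0, -0.9976, -0.0698], [0, 0.0698, -0.9976]]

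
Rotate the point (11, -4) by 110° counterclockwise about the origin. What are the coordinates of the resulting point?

Rotation matrix for 110°: [[cos 110°, -sin 110°], [sin 110°, cos 110°]] ≈ [[-0.342020, -0.939693], [0.939693, -0.342020]]
[[-0.342020, -0.939693], [0.939693, -0.342020]] × [11, -4]ᵀ ≈ [-0.0035, 11.7047]ᵀ
Result: (-0.0035, 11.7047)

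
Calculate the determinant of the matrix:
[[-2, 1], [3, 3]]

For a 2×2 matrix [[a, b], [c, d]], det = ad - bc
det = (-2)(3) - (1)(3) = -6 - 3 = -9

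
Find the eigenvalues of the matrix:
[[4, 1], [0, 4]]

Characteristic equation: det(A - λI) = 0
λ² - (trace)λ + (det) = 0
trace = 4 + 4 = 8, det = (4)(4) - (1)(0) = 16
λ² - (8)λ + (16) = 0
λ = (8 ± √((8)² - 4·(16))) / 2 = (8 ± √0) / 2
Solving: λ = 4, 4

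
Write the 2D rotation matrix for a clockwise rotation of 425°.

Rotation matrix formula: [[cos θ, -sin θ], [sin θ, cos θ]]
A clockwise rotation by 425° is equivalent to a counterclockwise rotation by -425°.
For θ = -425°:
cos(-425°) = 0.4226
sin(-425°) = -0.9063
Result: [[0.4226, 0.9063], [-0.9063, 0.4226]]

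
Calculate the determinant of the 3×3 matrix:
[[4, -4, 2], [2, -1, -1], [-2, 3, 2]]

Expansion along first row:
det = 4·det([[-1,-1],[3,2]]) - -4·det([[2,-1],[-2,2]]) + 2·det([[2,-1],[-2,3]])
    = 4·(-1·2 - -1·3) - -4·(2·2 - -1·-2) + 2·(2·3 - -1·-2)
    = 4·1 - -4·2 + 2·4
    = 4 + 8 + 8 = 20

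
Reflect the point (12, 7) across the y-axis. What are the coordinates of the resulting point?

Reflection across y-axis: (12, 7) → (-12, 7)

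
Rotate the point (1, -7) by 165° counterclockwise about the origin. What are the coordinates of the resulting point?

Rotation matrix for 165°: [[cos 165°, -sin 165°], [sin 165°, cos 165°]] ≈ [[-0.965926, -0.258819], [0.258819, -0.965926]]
[[-0.965926, -0.258819], [0.258819, -0.965926]] × [1, -7]ᵀ ≈ [0.8458, 7.0203]ᵀ
Result: (0.8458, 7.0203)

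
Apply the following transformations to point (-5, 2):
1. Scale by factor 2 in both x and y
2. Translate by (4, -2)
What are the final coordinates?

Step 1: Scale (-5, 2) by 2 → (-10, 4)
Step 2: Translate by (4, -2) → (-6, 2)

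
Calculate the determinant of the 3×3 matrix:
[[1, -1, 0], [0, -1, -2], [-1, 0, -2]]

Expansion along first row:
det = 1·det([[-1,-2],[0,-2]]) - -1·det([[0,-2],[-1,-2]]) + 0·det([[0,-1],[-1,0]])
    = 1·(-1·-2 - -2·0) - -1·(0·-2 - -2·-1) + 0·(0·0 - -1·-1)
    = 1·2 - -1·-2 + 0·-1
    = 2 + -2 + 0 = 0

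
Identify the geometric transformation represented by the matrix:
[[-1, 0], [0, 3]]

This matrix represents: non-uniform scaling by sx = -1, sy = 3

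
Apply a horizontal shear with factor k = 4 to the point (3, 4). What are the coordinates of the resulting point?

Shear matrix for horizontal shear with factor k = 4:
[[1, 4], [0, 1]]
Result: (3, 4) → (19, 4)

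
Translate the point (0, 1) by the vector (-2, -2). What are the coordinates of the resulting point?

Translation by (-2, -2) (homogeneous matrix [[1, 0, -2], [0, 1, -2], [0, 0, 1]]):
x' = 0 + -2 = -2
y' = 1 + -2 = -1
Result: (-2, -1)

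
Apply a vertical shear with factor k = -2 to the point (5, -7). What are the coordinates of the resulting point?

Shear matrix for vertical shear with factor k = -2:
[[1, 0], [-2, 1]]
Result: (5, -7) → (5, -17)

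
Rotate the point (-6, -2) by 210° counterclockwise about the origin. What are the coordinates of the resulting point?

Rotation matrix for 210°: [[cos 210°, -sin 210°], [sin 210°, cos 210°]] ≈ [[-0.866025, 0.500000], [-0.500000, -0.866025]]
[[-0.866025, 0.500000], [-0.500000, -0.866025]] × [-6, -2]ᵀ ≈ [4.1962, 4.7321]ᵀ
Result: (4.1962, 4.7321)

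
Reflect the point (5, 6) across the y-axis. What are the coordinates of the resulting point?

Reflection across y-axis: (5, 6) → (-5, 6)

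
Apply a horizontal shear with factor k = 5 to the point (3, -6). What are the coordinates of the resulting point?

Shear matrix for horizontal shear with factor k = 5:
[[1, 5], [0, 1]]
Result: (3, -6) → (-27, -6)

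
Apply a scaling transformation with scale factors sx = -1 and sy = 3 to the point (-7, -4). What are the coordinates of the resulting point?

Scaling matrix:
[[-1, 0], [0, 3]]
Result: (-7 × -1, -4 × 3) = (7, -12)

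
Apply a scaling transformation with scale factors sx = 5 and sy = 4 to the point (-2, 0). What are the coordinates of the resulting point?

Scaling matrix:
[[5, 0], [0, 4]]
Result: (-2 × 5, 0 × 4) = (-10, 0)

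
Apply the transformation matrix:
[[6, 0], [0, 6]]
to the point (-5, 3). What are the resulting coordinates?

Matrix multiplication:
[[6, 0], [0, 6]] × [-5, 3]ᵀ
= [(6)(-5) + (0)(3), (0)(-5) + (6)(3)]ᵀ
= [-30, 18]ᵀ
Result: (-30, 18)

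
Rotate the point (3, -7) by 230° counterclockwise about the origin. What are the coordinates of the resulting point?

Rotation matrix for 230°: [[cos 230°, -sin 230°], [sin 230°, cos 230°]] ≈ [[-0.642788, 0.766044], [-0.766044, -0.642788]]
[[-0.642788, 0.766044], [-0.766044, -0.642788]] × [3, -7]ᵀ ≈ [-7.2907, 2.2014]ᵀ
Result: (-7.2907, 2.2014)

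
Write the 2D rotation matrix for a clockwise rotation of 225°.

Rotation matrix formula: [[cos θ, -sin θ], [sin θ, cos θ]]
A clockwise rotation by 225° is equivalent to a counterclockwise rotation by -225°.
For θ = -225°:
cos(-225°) = -√2/2
sin(-225°) = √2/2
Result: [[-√2/2, -√2/2], [√2/2, -√2/2]]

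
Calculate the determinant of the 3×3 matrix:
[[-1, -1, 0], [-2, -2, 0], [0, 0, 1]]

Expansion along first row:
det = -1·det([[-2,0],[0,1]]) - -1·det([[-2,0],[0,1]]) + 0·det([[-2,-2],[0,0]])
    = -1·(-2·1 - 0·0) - -1·(-2·1 - 0·0) + 0·(-2·0 - -2·0)
    = -1·-2 - -1·-2 + 0·0
    = 2 + -2 + 0 = 0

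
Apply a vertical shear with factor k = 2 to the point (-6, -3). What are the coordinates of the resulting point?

Shear matrix for vertical shear with factor k = 2:
[[1, 0], [2, 1]]
Result: (-6, -3) → (-6, -15)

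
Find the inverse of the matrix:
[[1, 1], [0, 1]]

For [[a,b],[c,d]], inverse = (1/det)·[[d,-b],[-c,a]]
det = (1)(1) - (1)(0) = 1 - 0 = 1
Inverse = [[1, -1], [0, 1]]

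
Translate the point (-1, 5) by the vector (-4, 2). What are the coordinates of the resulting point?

Translation by (-4, 2) (homogeneous matrix [[1, 0, -4], [0, 1, 2], [0, 0, 1]]):
x' = -1 + -4 = -5
y' = 5 + 2 = 7
Result: (-5, 7)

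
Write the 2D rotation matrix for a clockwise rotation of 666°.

Rotation matrix formula: [[cos θ, -sin θ], [sin θ, cos θ]]
A clockwise rotation by 666° is equivalent to a counterclockwise rotation by -666°.
For θ = -666°:
cos(-666°) = 0.5878
sin(-666°) = 0.8090
Result: [[0.5878, -0.8090], [0.8090, 0.5878]]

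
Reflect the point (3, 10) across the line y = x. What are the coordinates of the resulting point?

Reflection across line y = x: (3, 10) → (10, 3)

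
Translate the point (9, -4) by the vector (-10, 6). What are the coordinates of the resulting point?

Translation by (-10, 6) (homogeneous matrix [[1, 0, -10], [0, 1, 6], [0, 0, 1]]):
x' = 9 + -10 = -1
y' = -4 + 6 = 2
Result: (-1, 2)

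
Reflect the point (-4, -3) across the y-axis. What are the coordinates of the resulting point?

Reflection across y-axis: (-4, -3) → (4, -3)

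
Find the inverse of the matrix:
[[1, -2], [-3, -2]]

For [[a,b],[c,d]], inverse = (1/det)·[[d,-b],[-c,a]]
det = (1)(-2) - (-2)(-3) = -2 - 6 = -8
Inverse = (1/-8)·[[-2, 2], [3, 1]]
= [[1/4, -1/4], [-3/8, -1/8]]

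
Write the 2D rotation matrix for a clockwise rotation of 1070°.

Rotation matrix formula: [[cos θ, -sin θ], [sin θ, cos θ]]
A clockwise rotation by 1070° is equivalent to a counterclockwise rotation by -1070°.
For θ = -1070°:
cos(-1070°) = 0.9848
sin(-1070°) = 0.1736
Result: [[0.9848, -0.1736], [0.1736, 0.9848]]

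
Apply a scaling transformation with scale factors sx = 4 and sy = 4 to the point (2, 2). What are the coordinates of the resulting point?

Scaling matrix:
[[4, 0], [0, 4]]
Result: (2 × 4, 2 × 4) = (8, 8)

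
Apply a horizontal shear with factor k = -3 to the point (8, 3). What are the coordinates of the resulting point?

Shear matrix for horizontal shear with factor k = -3:
[[1, -3], [0, 1]]
Result: (8, 3) → (-1, 3)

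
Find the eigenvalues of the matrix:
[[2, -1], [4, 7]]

Characteristic equation: det(A - λI) = 0
λ² - (trace)λ + (det) = 0
trace = 2 + 7 = 9, det = (2)(7) - (-1)(4) = 18
λ² - (9)λ + (18) = 0
λ = (9 ± √((9)² - 4·(18))) / 2 = (9 ± √9) / 2
Solving: λ = 3, 6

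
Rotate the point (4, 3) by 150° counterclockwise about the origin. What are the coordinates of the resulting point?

Rotation matrix for 150°: [[cos 150°, -sin 150°], [sin 150°, cos 150°]] ≈ [[-0.866025, -0.500000], [0.500000, -0.866025]]
[[-0.866025, -0.500000], [0.500000, -0.866025]] × [4, 3]ᵀ ≈ [-4.9641, -0.5981]ᵀ
Result: (-4.9641, -0.5981)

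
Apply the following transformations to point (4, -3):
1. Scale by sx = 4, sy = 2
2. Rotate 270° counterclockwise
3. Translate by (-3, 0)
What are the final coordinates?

Step 1: Scale → (16, -6)
Step 2: Rotate 270° → (-6, -16)
Step 3: Translate → (-9, -16)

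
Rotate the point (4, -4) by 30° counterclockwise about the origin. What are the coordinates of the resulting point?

Rotation matrix for 30°: [[cos 30°, -sin 30°], [sin 30°, cos 30°]] ≈ [[0.866025, -0.500000], [0.500000, 0.866025]]
[[0.866025, -0.500000], [0.500000, 0.866025]] × [4, -4]ᵀ ≈ [5.4641, -1.4641]ᵀ
Result: (5.4641, -1.4641)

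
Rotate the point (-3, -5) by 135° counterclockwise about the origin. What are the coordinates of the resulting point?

Rotation matrix for 135°: [[cos 135°, -sin 135°], [sin 135°, cos 135°]] ≈ [[-0.707107, -0.707107], [0.707107, -0.707107]]
[[-0.707107, -0.707107], [0.707107, -0.707107]] × [-3, -5]ᵀ ≈ [5.6569, 1.4142]ᵀ
Result: (5.6569, 1.4142)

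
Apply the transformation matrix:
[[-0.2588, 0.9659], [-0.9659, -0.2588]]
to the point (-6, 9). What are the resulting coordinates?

Matrix multiplication:
[[-0.2588, 0.9659], [-0.9659, -0.2588]] × [-6, 9]ᵀ
= [(-0.2588)(-6) + (0.9659)(9), (-0.9659)(-6) + (-0.2588)(9)]ᵀ
= [10.2459, 3.4662]ᵀ
Result: (10.2459, 3.4662)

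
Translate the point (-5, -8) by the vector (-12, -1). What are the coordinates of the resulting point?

Translation by (-12, -1) (homogeneous matrix [[1, 0, -12], [0, 1, -1], [0, 0, 1]]):
x' = -5 + -12 = -17
y' = -8 + -1 = -9
Result: (-17, -9)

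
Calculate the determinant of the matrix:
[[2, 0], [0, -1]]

For a 2×2 matrix [[a, b], [c, d]], det = ad - bc
det = (2)(-1) - (0)(0) = -2 - 0 = -2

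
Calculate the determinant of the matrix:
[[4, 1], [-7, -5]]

For a 2×2 matrix [[a, b], [c, d]], det = ad - bc
det = (4)(-5) - (1)(-7) = -20 - -7 = -13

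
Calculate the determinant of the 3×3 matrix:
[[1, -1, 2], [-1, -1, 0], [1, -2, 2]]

Expansion along first row:
det = 1·det([[-1,0],[-2,2]]) - -1·det([[-1,0],[1,2]]) + 2·det([[-1,-1],[1,-2]])
    = 1·(-1·2 - 0·-2) - -1·(-1·2 - 0·1) + 2·(-1·-2 - -1·1)
    = 1·-2 - -1·-2 + 2·3
    = -2 + -2 + 6 = 2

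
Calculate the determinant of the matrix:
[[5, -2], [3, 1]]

For a 2×2 matrix [[a, b], [c, d]], det = ad - bc
det = (5)(1) - (-2)(3) = 5 - -6 = 11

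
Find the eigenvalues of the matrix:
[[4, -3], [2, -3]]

Characteristic equation: det(A - λI) = 0
λ² - (trace)λ + (det) = 0
trace = 4 + -3 = 1, det = (4)(-3) - (-3)(2) = -6
λ² - (1)λ + (-6) = 0
λ = (1 ± √((1)² - 4·(-6))) / 2 = (1 ± √25) / 2
Solving: λ = -2, 3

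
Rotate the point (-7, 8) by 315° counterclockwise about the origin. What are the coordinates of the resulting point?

Rotation matrix for 315°: [[cos 315°, -sin 315°], [sin 315°, cos 315°]] ≈ [[0.707107, 0.707107], [-0.707107, 0.707107]]
[[0.707107, 0.707107], [-0.707107, 0.707107]] × [-7, 8]ᵀ ≈ [0.7071, 10.6066]ᵀ
Result: (0.7071, 10.6066)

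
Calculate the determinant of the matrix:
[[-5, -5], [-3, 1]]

For a 2×2 matrix [[a, b], [c, d]], det = ad - bc
det = (-5)(1) - (-5)(-3) = -5 - 15 = -20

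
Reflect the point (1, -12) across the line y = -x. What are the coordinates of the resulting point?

Reflection across line y = -x: (1, -12) → (12, -1)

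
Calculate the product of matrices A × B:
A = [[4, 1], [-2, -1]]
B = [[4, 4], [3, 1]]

Matrix multiplication:
C[0][0] = 4×4 + 1×3 = 19
C[0][1] = 4×4 + 1×1 = 17
C[1][0] = -2×4 + -1×3 = -11
C[1][1] = -2×4 + -1×1 = -9
Result: [[19, 17], [-11, -9]]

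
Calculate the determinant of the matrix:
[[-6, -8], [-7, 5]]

For a 2×2 matrix [[a, b], [c, d]], det = ad - bc
det = (-6)(5) - (-8)(-7) = -30 - 56 = -86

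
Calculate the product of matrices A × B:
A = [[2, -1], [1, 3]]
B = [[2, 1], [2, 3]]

Matrix multiplication:
C[0][0] = 2×2 + -1×2 = 2
C[0][1] = 2×1 + -1×3 = -1
C[1][0] = 1×2 + 3×2 = 8
C[1][1] = 1×1 + 3×3 = 10
Result: [[2, -1], [8, 10]]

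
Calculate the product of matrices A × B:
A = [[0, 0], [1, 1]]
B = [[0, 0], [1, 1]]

Matrix multiplication:
C[0][0] = 0×0 + 0×1 = 0
C[0][1] = 0×0 + 0×1 = 0
C[1][0] = 1×0 + 1×1 = 1
C[1][1] = 1×0 + 1×1 = 1
Result: [[0, 0], [1, 1]]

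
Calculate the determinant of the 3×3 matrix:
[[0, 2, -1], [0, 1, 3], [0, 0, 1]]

Expansion along first row:
det = 0·det([[1,3],[0,1]]) - 2·det([[0,3],[0,1]]) + -1·det([[0,1],[0,0]])
    = 0·(1·1 - 3·0) - 2·(0·1 - 3·0) + -1·(0·0 - 1·0)
    = 0·1 - 2·0 + -1·0
    = 0 + 0 + 0 = 0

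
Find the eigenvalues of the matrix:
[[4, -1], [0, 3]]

Characteristic equation: det(A - λI) = 0
λ² - (trace)λ + (det) = 0
trace = 4 + 3 = 7, det = (4)(3) - (-1)(0) = 12
λ² - (7)λ + (12) = 0
λ = (7 ± √((7)² - 4·(12))) / 2 = (7 ± √1) / 2
Solving: λ = 3, 4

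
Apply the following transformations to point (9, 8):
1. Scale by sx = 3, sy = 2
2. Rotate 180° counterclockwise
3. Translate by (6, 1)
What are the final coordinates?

Step 1: Scale → (27, 16)
Step 2: Rotate 180° → (-27, -16)
Step 3: Translate → (-21, -15)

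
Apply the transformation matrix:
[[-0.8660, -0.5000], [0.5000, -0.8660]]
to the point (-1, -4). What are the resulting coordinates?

Matrix multiplication:
[[-0.8660, -0.5000], [0.5000, -0.8660]] × [-1, -4]ᵀ
= [(-0.8660)(-1) + (-0.5000)(-4), (0.5000)(-1) + (-0.8660)(-4)]ᵀ
= [2.8660, 2.9640]ᵀ
Result: (2.8660, 2.9640)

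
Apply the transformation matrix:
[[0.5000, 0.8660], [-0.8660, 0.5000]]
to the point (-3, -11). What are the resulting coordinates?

Matrix multiplication:
[[0.5000, 0.8660], [-0.8660, 0.5000]] × [-3, -11]ᵀ
= [(0.5000)(-3) + (0.8660)(-11), (-0.8660)(-3) + (0.5000)(-11)]ᵀ
= [-11.0260, -2.9020]ᵀ
Result: (-11.0260, -2.9020)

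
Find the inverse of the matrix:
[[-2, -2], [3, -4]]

For [[a,b],[c,d]], inverse = (1/det)·[[d,-b],[-c,a]]
det = (-2)(-4) - (-2)(3) = 8 - -6 = 14
Inverse = (1/14)·[[-4, 2], [-3, -2]]
= [[-2/7, 1/7], [-3/14, -1/7]]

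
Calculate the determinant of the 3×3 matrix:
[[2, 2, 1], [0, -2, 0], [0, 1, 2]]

Expansion along first row:
det = 2·det([[-2,0],[1,2]]) - 2·det([[0,0],[0,2]]) + 1·det([[0,-2],[0,1]])
    = 2·(-2·2 - 0·1) - 2·(0·2 - 0·0) + 1·(0·1 - -2·0)
    = 2·-4 - 2·0 + 1·0
    = -8 + 0 + 0 = -8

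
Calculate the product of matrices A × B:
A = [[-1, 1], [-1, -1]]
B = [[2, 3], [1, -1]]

Matrix multiplication:
C[0][0] = -1×2 + 1×1 = -1
C[0][1] = -1×3 + 1×-1 = -4
C[1][0] = -1×2 + -1×1 = -3
C[1][1] = -1×3 + -1×-1 = -2
Result: [[-1, -4], [-3, -2]]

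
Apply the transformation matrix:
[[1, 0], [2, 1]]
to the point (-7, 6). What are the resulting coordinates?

Matrix multiplication:
[[1, 0], [2, 1]] × [-7, 6]ᵀ
= [(1)(-7) + (0)(6), (2)(-7) + (1)(6)]ᵀ
= [-7, -8]ᵀ
Result: (-7, -8)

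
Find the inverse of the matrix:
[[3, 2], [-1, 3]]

For [[a,b],[c,d]], inverse = (1/det)·[[d,-b],[-c,a]]
det = (3)(3) - (2)(-1) = 9 - -2 = 11
Inverse = (1/11)·[[3, -2], [1, 3]]
= [[3/11, -2/11], [1/11, 3/11]]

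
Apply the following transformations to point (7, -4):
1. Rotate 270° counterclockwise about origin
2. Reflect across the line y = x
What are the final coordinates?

Step 1: Rotate 270° → (-4, -7)
Step 2: Reflect across line y = x → (-7, -4)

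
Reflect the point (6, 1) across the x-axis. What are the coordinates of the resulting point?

Reflection across x-axis: (6, 1) → (6, -1)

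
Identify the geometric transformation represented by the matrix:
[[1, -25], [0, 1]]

This matrix represents: horizontal shear with factor -25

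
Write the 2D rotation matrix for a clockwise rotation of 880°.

Rotation matrix formula: [[cos θ, -sin θ], [sin θ, cos θ]]
A clockwise rotation by 880° is equivalent to a counterclockwise rotation by -880°.
For θ = -880°:
cos(-880°) = -0.9397
sin(-880°) = -0.3420
Result: [[-0.9397, 0.3420], [-0.3420, -0.9397]]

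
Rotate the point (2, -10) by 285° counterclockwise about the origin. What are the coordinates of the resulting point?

Rotation matrix for 285°: [[cos 285°, -sin 285°], [sin 285°, cos 285°]] ≈ [[0.258819, 0.965926], [-0.965926, 0.258819]]
[[0.258819, 0.965926], [-0.965926, 0.258819]] × [2, -10]ᵀ ≈ [-9.1416, -4.5200]ᵀ
Result: (-9.1416, -4.5200)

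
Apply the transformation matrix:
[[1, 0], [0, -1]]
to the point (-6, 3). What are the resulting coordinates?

Matrix multiplication:
[[1, 0], [0, -1]] × [-6, 3]ᵀ
= [(1)(-6) + (0)(3), (0)(-6) + (-1)(3)]ᵀ
= [-6, -3]ᵀ
Result: (-6, -3)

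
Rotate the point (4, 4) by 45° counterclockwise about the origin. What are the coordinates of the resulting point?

Rotation matrix for 45°: [[cos 45°, -sin 45°], [sin 45°, cos 45°]] ≈ [[0.707107, -0.707107], [0.707107, 0.707107]]
[[0.707107, -0.707107], [0.707107, 0.707107]] × [4, 4]ᵀ ≈ [0, 5.6569]ᵀ
Result: (0, 5.6569)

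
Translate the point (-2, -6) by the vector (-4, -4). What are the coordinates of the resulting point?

Translation by (-4, -4) (homogeneous matrix [[1, 0, -4], [0, 1, -4], [0, 0, 1]]):
x' = -2 + -4 = -6
y' = -6 + -4 = -10
Result: (-6, -10)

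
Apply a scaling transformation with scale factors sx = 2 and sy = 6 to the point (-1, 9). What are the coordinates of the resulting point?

Scaling matrix:
[[2, 0], [0, 6]]
Result: (-1 × 2, 9 × 6) = (-2, 54)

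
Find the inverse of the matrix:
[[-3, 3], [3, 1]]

For [[a,b],[c,d]], inverse = (1/det)·[[d,-b],[-c,a]]
det = (-3)(1) - (3)(3) = -3 - 9 = -12
Inverse = (1/-12)·[[1, -3], [-3, -3]]
= [[-1/12, 1/4], [1/4, 1/4]]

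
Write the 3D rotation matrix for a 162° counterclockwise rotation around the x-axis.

Rotation matrix for counterclockwise 162° around x-axis:
cos(162°) = -0.9511, sin(162°) = 0.3090
Result: [[1, 0, 0], [0, -0.9511, -0.3090], [0, 0.3090, -0.9511]]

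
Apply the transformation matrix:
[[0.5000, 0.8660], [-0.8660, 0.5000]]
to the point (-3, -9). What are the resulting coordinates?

Matrix multiplication:
[[0.5000, 0.8660], [-0.8660, 0.5000]] × [-3, -9]ᵀ
= [(0.5000)(-3) + (0.8660)(-9), (-0.8660)(-3) + (0.5000)(-9)]ᵀ
= [-9.2940, -1.9020]ᵀ
Result: (-9.2940, -1.9020)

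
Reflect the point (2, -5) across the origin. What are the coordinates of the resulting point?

Reflection across origin: (2, -5) → (-2, 5)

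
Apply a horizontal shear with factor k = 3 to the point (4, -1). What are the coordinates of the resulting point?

Shear matrix for horizontal shear with factor k = 3:
[[1, 3], [0, 1]]
Result: (4, -1) → (1, -1)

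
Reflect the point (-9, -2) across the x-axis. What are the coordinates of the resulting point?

Reflection across x-axis: (-9, -2) → (-9, 2)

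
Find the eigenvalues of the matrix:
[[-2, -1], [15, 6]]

Characteristic equation: det(A - λI) = 0
λ² - (trace)λ + (det) = 0
trace = -2 + 6 = 4, det = (-2)(6) - (-1)(15) = 3
λ² - (4)λ + (3) = 0
λ = (4 ± √((4)² - 4·(3))) / 2 = (4 ± √4) / 2
Solving: λ = 1, 3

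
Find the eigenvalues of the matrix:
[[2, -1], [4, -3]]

Characteristic equation: det(A - λI) = 0
λ² - (trace)λ + (det) = 0
trace = 2 + -3 = -1, det = (2)(-3) - (-1)(4) = -2
λ² - (-1)λ + (-2) = 0
λ = (-1 ± √((-1)² - 4·(-2))) / 2 = (-1 ± √9) / 2
Solving: λ = -2, 1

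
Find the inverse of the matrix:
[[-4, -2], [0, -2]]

For [[a,b],[c,d]], inverse = (1/det)·[[d,-b],[-c,a]]
det = (-4)(-2) - (-2)(0) = 8 - 0 = 8
Inverse = (1/8)·[[-2, 2], [0, -4]]
= [[-1/4, 1/4], [0, -1/2]]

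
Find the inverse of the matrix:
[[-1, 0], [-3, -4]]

For [[a,b],[c,d]], inverse = (1/det)·[[d,-b],[-c,a]]
det = (-1)(-4) - (0)(-3) = 4 - 0 = 4
Inverse = (1/4)·[[-4, 0], [3, -1]]
= [[-1, 0], [3/4, -1/4]]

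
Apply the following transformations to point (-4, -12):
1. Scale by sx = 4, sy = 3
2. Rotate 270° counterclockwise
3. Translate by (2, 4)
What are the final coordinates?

Step 1: Scale → (-16, -36)
Step 2: Rotate 270° → (-36, 16)
Step 3: Translate → (-34, 20)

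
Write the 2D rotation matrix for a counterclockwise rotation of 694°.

Rotation matrix formula: [[cos θ, -sin θ], [sin θ, cos θ]]
For θ = 694°:
cos(694°) = 0.8988
sin(694°) = -0.4384
Result: [[0.8988, 0.4384], [-0.4384, 0.8988]]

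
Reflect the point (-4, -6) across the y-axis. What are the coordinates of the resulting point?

Reflection across y-axis: (-4, -6) → (4, -6)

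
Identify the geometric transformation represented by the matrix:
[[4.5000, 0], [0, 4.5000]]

This matrix represents: uniform scaling by factor 4.5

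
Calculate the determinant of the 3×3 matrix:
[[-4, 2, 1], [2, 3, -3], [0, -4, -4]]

Expansion along first row:
det = -4·det([[3,-3],[-4,-4]]) - 2·det([[2,-3],[0,-4]]) + 1·det([[2,3],[0,-4]])
    = -4·(3·-4 - -3·-4) - 2·(2·-4 - -3·0) + 1·(2·-4 - 3·0)
    = -4·-24 - 2·-8 + 1·-8
    = 96 + 16 + -8 = 104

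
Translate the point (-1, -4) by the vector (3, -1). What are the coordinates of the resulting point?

Translation by (3, -1) (homogeneous matrix [[1, 0, 3], [0, 1, -1], [0, 0, 1]]):
x' = -1 + 3 = 2
y' = -4 + -1 = -5
Result: (2, -5)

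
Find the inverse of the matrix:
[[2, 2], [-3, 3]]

For [[a,b],[c,d]], inverse = (1/det)·[[d,-b],[-c,a]]
det = (2)(3) - (2)(-3) = 6 - -6 = 12
Inverse = (1/12)·[[3, -2], [3, 2]]
= [[1/4, -1/6], [1/4, 1/6]]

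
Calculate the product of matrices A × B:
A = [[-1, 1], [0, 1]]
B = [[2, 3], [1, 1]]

Matrix multiplication:
C[0][0] = -1×2 + 1×1 = -1
C[0][1] = -1×3 + 1×1 = -2
C[1][0] = 0×2 + 1×1 = 1
C[1][1] = 0×3 + 1×1 = 1
Result: [[-1, -2], [1, 1]]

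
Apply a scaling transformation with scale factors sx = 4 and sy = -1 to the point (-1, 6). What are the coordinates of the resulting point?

Scaling matrix:
[[4, 0], [0, -1]]
Result: (-1 × 4, 6 × -1) = (-4, -6)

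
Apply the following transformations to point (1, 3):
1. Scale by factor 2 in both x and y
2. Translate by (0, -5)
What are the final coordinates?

Step 1: Scale (1, 3) by 2 → (2, 6)
Step 2: Translate by (0, -5) → (2, 1)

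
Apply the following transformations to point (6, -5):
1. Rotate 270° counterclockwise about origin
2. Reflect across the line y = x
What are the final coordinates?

Step 1: Rotate 270° → (-5, -6)
Step 2: Reflect across line y = x → (-6, -5)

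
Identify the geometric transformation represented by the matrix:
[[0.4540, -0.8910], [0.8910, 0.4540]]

This matrix represents: rotation by 63° counterclockwise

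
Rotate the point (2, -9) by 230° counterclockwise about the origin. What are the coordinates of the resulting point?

Rotation matrix for 230°: [[cos 230°, -sin 230°], [sin 230°, cos 230°]] ≈ [[-0.642788, 0.766044], [-0.766044, -0.642788]]
[[-0.642788, 0.766044], [-0.766044, -0.642788]] × [2, -9]ᵀ ≈ [-8.1800, 4.2530]ᵀ
Result: (-8.1800, 4.2530)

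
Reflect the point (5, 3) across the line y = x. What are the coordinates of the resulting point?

Reflection across line y = x: (5, 3) → (3, 5)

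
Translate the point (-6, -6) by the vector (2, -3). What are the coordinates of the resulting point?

Translation by (2, -3) (homogeneous matrix [[1, 0, 2], [0, 1, -3], [0, 0, 1]]):
x' = -6 + 2 = -4
y' = -6 + -3 = -9
Result: (-4, -9)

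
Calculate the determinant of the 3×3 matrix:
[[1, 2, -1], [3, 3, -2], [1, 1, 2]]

Expansion along first row:
det = 1·det([[3,-2],[1,2]]) - 2·det([[3,-2],[1,2]]) + -1·det([[3,3],[1,1]])
    = 1·(3·2 - -2·1) - 2·(3·2 - -2·1) + -1·(3·1 - 3·1)
    = 1·8 - 2·8 + -1·0
    = 8 + -16 + 0 = -8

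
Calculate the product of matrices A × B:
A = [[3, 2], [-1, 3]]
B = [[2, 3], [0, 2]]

Matrix multiplication:
C[0][0] = 3×2 + 2×0 = 6
C[0][1] = 3×3 + 2×2 = 13
C[1][0] = -1×2 + 3×0 = -2
C[1][1] = -1×3 + 3×2 = 3
Result: [[6, 13], [-2, 3]]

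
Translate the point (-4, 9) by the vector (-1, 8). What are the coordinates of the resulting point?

Translation by (-1, 8) (homogeneous matrix [[1, 0, -1], [0, 1, 8], [0, 0, 1]]):
x' = -4 + -1 = -5
y' = 9 + 8 = 17
Result: (-5, 17)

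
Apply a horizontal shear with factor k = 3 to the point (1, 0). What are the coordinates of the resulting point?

Shear matrix for horizontal shear with factor k = 3:
[[1, 3], [0, 1]]
Result: (1, 0) → (1, 0)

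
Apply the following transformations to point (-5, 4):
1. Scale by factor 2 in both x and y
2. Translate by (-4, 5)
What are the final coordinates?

Step 1: Scale (-5, 4) by 2 → (-10, 8)
Step 2: Translate by (-4, 5) → (-14, 13)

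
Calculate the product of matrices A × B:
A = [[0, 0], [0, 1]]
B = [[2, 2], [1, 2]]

Matrix multiplication:
C[0][0] = 0×2 + 0×1 = 0
C[0][1] = 0×2 + 0×2 = 0
C[1][0] = 0×2 + 1×1 = 1
C[1][1] = 0×2 + 1×2 = 2
Result: [[0, 0], [1, 2]]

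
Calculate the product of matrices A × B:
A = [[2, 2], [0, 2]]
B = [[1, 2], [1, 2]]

Matrix multiplication:
C[0][0] = 2×1 + 2×1 = 4
C[0][1] = 2×2 + 2×2 = 8
C[1][0] = 0×1 + 2×1 = 2
C[1][1] = 0×2 + 2×2 = 4
Result: [[4, 8], [2, 4]]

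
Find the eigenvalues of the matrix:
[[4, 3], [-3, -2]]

Characteristic equation: det(A - λI) = 0
λ² - (trace)λ + (det) = 0
trace = 4 + -2 = 2, det = (4)(-2) - (3)(-3) = 1
λ² - (2)λ + (1) = 0
λ = (2 ± √((2)² - 4·(1))) / 2 = (2 ± √0) / 2
Solving: λ = 1, 1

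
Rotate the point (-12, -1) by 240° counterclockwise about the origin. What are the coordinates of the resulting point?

Rotation matrix for 240°: [[cos 240°, -sin 240°], [sin 240°, cos 240°]] ≈ [[-0.500000, 0.866025], [-0.866025, -0.500000]]
[[-0.500000, 0.866025], [-0.866025, -0.500000]] × [-12, -1]ᵀ ≈ [5.1340, 10.8923]ᵀ
Result: (5.1340, 10.8923)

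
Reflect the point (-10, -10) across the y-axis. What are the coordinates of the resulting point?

Reflection across y-axis: (-10, -10) → (10, -10)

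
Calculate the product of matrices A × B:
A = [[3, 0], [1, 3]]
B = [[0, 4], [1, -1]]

Matrix multiplication:
C[0][0] = 3×0 + 0×1 = 0
C[0][1] = 3×4 + 0×-1 = 12
C[1][0] = 1×0 + 3×1 = 3
C[1][1] = 1×4 + 3×-1 = 1
Result: [[0, 12], [3, 1]]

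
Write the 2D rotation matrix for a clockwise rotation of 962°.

Rotation matrix formula: [[cos θ, -sin θ], [sin θ, cos θ]]
A clockwise rotation by 962° is equivalent to a counterclockwise rotation by -962°.
For θ = -962°:
cos(-962°) = -0.4695
sin(-962°) = 0.8829
Result: [[-0.4695, -0.8829], [0.8829, -0.4695]]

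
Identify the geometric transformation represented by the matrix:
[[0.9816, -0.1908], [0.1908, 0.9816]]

This matrix represents: rotation by 11° counterclockwise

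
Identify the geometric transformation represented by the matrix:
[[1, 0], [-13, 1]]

This matrix represents: vertical shear with factor -13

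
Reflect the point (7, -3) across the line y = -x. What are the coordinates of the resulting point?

Reflection across line y = -x: (7, -3) → (3, -7)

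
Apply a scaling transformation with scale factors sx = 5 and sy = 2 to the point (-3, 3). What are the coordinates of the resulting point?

Scaling matrix:
[[5, 0], [0, 2]]
Result: (-3 × 5, 3 × 2) = (-15, 6)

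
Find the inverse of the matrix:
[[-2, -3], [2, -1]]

For [[a,b],[c,d]], inverse = (1/det)·[[d,-b],[-c,a]]
det = (-2)(-1) - (-3)(2) = 2 - -6 = 8
Inverse = (1/8)·[[-1, 3], [-2, -2]]
= [[-1/8, 3/8], [-1/4, -1/4]]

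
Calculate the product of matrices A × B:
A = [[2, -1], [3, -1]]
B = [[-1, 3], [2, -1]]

Matrix multiplication:
C[0][0] = 2×-1 + -1×2 = -4
C[0][1] = 2×3 + -1×-1 = 7
C[1][0] = 3×-1 + -1×2 = -5
C[1][1] = 3×3 + -1×-1 = 10
Result: [[-4, 7], [-5, 10]]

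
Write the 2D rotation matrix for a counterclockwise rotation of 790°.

Rotation matrix formula: [[cos θ, -sin θ], [sin θ, cos θ]]
For θ = 790°:
cos(790°) = 0.3420
sin(790°) = 0.9397
Result: [[0.3420, -0.9397], [0.9397, 0.3420]]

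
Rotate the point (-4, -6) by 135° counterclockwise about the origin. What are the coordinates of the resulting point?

Rotation matrix for 135°: [[cos 135°, -sin 135°], [sin 135°, cos 135°]] ≈ [[-0.707107, -0.707107], [0.707107, -0.707107]]
[[-0.707107, -0.707107], [0.707107, -0.707107]] × [-4, -6]ᵀ ≈ [7.0711, 1.4142]ᵀ
Result: (7.0711, 1.4142)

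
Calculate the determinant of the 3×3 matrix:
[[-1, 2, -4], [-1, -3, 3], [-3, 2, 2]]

Expansion along first row:
det = -1·det([[-3,3],[2,2]]) - 2·det([[-1,3],[-3,2]]) + -4·det([[-1,-3],[-3,2]])
    = -1·(-3·2 - 3·2) - 2·(-1·2 - 3·-3) + -4·(-1·2 - -3·-3)
    = -1·-12 - 2·7 + -4·-11
    = 12 + -14 + 44 = 42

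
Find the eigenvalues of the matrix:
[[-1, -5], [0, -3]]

Characteristic equation: det(A - λI) = 0
λ² - (trace)λ + (det) = 0
trace = -1 + -3 = -4, det = (-1)(-3) - (-5)(0) = 3
λ² - (-4)λ + (3) = 0
λ = (-4 ± √((-4)² - 4·(3))) / 2 = (-4 ± √4) / 2
Solving: λ = -3, -1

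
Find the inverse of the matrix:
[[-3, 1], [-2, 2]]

For [[a,b],[c,d]], inverse = (1/det)·[[d,-b],[-c,a]]
det = (-3)(2) - (1)(-2) = -6 - -2 = -4
Inverse = (1/-4)·[[2, -1], [2, -3]]
= [[-1/2, 1/4], [-1/2, 3/4]]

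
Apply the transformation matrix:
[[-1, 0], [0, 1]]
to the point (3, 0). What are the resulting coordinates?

Matrix multiplication:
[[-1, 0], [0, 1]] × [3, 0]ᵀ
= [(-1)(3) + (0)(0), (0)(3) + (1)(0)]ᵀ
= [-3, 0]ᵀ
Result: (-3, 0)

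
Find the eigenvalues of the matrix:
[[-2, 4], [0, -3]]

Characteristic equation: det(A - λI) = 0
λ² - (trace)λ + (det) = 0
trace = -2 + -3 = -5, det = (-2)(-3) - (4)(0) = 6
λ² - (-5)λ + (6) = 0
λ = (-5 ± √((-5)² - 4·(6))) / 2 = (-5 ± √1) / 2
Solving: λ = -3, -2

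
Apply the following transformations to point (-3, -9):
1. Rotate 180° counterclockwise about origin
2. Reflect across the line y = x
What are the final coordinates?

Step 1: Rotate 180° → (3, 9)
Step 2: Reflect across line y = x → (9, 3)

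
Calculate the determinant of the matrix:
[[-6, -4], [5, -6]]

For a 2×2 matrix [[a, b], [c, d]], det = ad - bc
det = (-6)(-6) - (-4)(5) = 36 - -20 = 56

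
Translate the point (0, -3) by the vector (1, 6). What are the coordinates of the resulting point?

Translation by (1, 6) (homogeneous matrix [[1, 0, 1], [0, 1, 6], [0, 0, 1]]):
x' = 0 + 1 = 1
y' = -3 + 6 = 3
Result: (1, 3)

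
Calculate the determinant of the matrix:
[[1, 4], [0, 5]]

For a 2×2 matrix [[a, b], [c, d]], det = ad - bc
det = (1)(5) - (4)(0) = 5 - 0 = 5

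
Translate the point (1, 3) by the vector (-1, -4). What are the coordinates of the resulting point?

Translation by (-1, -4) (homogeneous matrix [[1, 0, -1], [0, 1, -4], [0, 0, 1]]):
x' = 1 + -1 = 0
y' = 3 + -4 = -1
Result: (0, -1)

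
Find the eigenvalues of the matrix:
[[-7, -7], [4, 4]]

Characteristic equation: det(A - λI) = 0
λ² - (trace)λ + (det) = 0
trace = -7 + 4 = -3, det = (-7)(4) - (-7)(4) = 0
λ² - (-3)λ + (0) = 0
λ = (-3 ± √((-3)² - 4·(0))) / 2 = (-3 ± √9) / 2
Solving: λ = -3, 0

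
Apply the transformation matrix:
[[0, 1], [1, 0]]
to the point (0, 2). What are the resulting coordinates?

Matrix multiplication:
[[0, 1], [1, 0]] × [0, 2]ᵀ
= [(0)(0) + (1)(2), (1)(0) + (0)(2)]ᵀ
= [2, 0]ᵀ
Result: (2, 0)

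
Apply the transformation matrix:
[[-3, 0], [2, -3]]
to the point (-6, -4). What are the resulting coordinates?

Matrix multiplication:
[[-3, 0], [2, -3]] × [-6, -4]ᵀ
= [(-3)(-6) + (0)(-4), (2)(-6) + (-3)(-4)]ᵀ
= [18, 0]ᵀ
Result: (18, 0)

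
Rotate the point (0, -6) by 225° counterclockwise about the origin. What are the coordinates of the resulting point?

Rotation matrix for 225°: [[cos 225°, -sin 225°], [sin 225°, cos 225°]] ≈ [[-0.707107, 0.707107], [-0.707107, -0.707107]]
[[-0.707107, 0.707107], [-0.707107, -0.707107]] × [0, -6]ᵀ ≈ [-4.2426, 4.2426]ᵀ
Result: (-4.2426, 4.2426)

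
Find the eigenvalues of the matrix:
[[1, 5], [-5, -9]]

Characteristic equation: det(A - λI) = 0
λ² - (trace)λ + (det) = 0
trace = 1 + -9 = -8, det = (1)(-9) - (5)(-5) = 16
λ² - (-8)λ + (16) = 0
λ = (-8 ± √((-8)² - 4·(16))) / 2 = (-8 ± √0) / 2
Solving: λ = -4, -4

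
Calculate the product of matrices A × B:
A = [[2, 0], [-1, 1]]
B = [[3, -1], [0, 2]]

Matrix multiplication:
C[0][0] = 2×3 + 0×0 = 6
C[0][1] = 2×-1 + 0×2 = -2
C[1][0] = -1×3 + 1×0 = -3
C[1][1] = -1×-1 + 1×2 = 3
Result: [[6, -2], [-3, 3]]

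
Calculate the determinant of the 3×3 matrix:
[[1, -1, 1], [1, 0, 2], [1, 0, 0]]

Expansion along first row:
det = 1·det([[0,2],[0,0]]) - -1·det([[1,2],[1,0]]) + 1·det([[1,0],[1,0]])
    = 1·(0·0 - 2·0) - -1·(1·0 - 2·1) + 1·(1·0 - 0·1)
    = 1·0 - -1·-2 + 1·0
    = 0 + -2 + 0 = -2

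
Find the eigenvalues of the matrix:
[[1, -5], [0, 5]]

Characteristic equation: det(A - λI) = 0
λ² - (trace)λ + (det) = 0
trace = 1 + 5 = 6, det = (1)(5) - (-5)(0) = 5
λ² - (6)λ + (5) = 0
λ = (6 ± √((6)² - 4·(5))) / 2 = (6 ± √16) / 2
Solving: λ = 1, 5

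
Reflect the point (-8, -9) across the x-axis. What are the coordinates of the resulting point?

Reflection across x-axis: (-8, -9) → (-8, 9)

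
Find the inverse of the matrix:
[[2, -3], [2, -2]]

For [[a,b],[c,d]], inverse = (1/det)·[[d,-b],[-c,a]]
det = (2)(-2) - (-3)(2) = -4 - -6 = 2
Inverse = (1/2)·[[-2, 3], [-2, 2]]
= [[-1, 3/2], [-1, 1]]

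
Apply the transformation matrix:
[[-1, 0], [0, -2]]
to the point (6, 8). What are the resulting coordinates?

Matrix multiplication:
[[-1, 0], [0, -2]] × [6, 8]ᵀ
= [(-1)(6) + (0)(8), (0)(6) + (-2)(8)]ᵀ
= [-6, -16]ᵀ
Result: (-6, -16)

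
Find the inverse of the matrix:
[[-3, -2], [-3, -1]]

For [[a,b],[c,d]], inverse = (1/det)·[[d,-b],[-c,a]]
det = (-3)(-1) - (-2)(-3) = 3 - 6 = -3
Inverse = (1/-3)·[[-1, 2], [3, -3]]
= [[1/3, -2/3], [-1, 1]]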